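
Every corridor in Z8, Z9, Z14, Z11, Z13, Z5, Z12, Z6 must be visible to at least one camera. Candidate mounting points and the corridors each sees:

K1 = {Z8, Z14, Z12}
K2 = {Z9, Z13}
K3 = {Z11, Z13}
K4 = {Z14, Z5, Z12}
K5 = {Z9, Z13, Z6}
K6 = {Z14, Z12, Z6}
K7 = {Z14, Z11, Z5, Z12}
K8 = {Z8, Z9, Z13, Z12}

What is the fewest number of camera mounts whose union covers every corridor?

K1, K5, K7 together cover {Z8, Z9, Z14, Z11, Z13, Z5, Z12, Z6} — every corridor.
No 2 of the 8 camera mounts cover everything (all 28 pairs fall short), so 3 is minimum.

3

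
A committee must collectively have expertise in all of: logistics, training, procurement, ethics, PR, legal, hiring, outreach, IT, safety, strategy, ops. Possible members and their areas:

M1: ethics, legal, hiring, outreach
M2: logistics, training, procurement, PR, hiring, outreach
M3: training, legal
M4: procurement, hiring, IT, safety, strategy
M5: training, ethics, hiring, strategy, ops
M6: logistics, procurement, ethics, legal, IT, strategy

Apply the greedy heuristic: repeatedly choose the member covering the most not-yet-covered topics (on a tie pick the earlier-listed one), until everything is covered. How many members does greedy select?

4

Pick 1: M2 covers 6 new topics (logistics, training, procurement, PR, hiring, outreach).
Pick 2: M6 covers 4 new topics (ethics, legal, IT, strategy).
Pick 3: M4 covers 1 new topics (safety).
Pick 4: M5 covers 1 new topics (ops).
Greedy uses 4 members.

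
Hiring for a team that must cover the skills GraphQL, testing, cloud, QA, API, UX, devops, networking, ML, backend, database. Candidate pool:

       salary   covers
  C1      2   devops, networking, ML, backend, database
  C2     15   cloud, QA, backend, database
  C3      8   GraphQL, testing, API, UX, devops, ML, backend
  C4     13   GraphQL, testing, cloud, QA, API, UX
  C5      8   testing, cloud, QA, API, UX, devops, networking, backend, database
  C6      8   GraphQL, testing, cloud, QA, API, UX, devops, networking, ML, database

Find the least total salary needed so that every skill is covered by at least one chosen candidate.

C1, C6 cover every skill at salary 2 + 8 = 10.
Any cover uses at least 2 candidates; among all covering selections none totals below 10.

10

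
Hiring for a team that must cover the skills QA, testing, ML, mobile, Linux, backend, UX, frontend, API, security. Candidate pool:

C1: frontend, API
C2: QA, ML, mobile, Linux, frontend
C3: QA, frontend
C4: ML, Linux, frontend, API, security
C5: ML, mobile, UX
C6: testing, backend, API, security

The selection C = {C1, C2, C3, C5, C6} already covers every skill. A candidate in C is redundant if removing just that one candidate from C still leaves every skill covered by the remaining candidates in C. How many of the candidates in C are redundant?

Drop C1: the rest still cover every skill — redundant.
Drop C2: Linux uncovered — not redundant.
Drop C3: the rest still cover every skill — redundant.
Drop C5: UX uncovered — not redundant.
Drop C6: testing, backend, security uncovered — not redundant.
2 redundant: C1, C3.

2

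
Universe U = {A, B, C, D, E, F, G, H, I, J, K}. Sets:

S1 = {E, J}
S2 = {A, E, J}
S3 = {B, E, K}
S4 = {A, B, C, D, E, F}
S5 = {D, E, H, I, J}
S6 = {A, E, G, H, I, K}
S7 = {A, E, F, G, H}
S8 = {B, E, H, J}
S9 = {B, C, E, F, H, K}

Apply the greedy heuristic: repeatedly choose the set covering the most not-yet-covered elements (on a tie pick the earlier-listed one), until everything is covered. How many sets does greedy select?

Pick 1: S4 covers 6 new elements (A, B, C, D, E, F).
Pick 2: S6 covers 4 new elements (G, H, I, K).
Pick 3: S1 covers 1 new elements (J).
Greedy uses 3 sets.

3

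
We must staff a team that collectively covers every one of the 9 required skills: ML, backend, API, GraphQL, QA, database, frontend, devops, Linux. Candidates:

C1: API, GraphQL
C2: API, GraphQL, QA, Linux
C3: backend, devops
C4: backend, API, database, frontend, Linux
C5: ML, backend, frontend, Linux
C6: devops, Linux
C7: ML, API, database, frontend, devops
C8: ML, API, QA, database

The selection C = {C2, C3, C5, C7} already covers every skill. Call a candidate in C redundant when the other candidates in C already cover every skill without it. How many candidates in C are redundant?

Drop C2: GraphQL, QA uncovered — not redundant.
Drop C3: the rest still cover every skill — redundant.
Drop C5: the rest still cover every skill — redundant.
Drop C7: database uncovered — not redundant.
2 redundant: C3, C5.

2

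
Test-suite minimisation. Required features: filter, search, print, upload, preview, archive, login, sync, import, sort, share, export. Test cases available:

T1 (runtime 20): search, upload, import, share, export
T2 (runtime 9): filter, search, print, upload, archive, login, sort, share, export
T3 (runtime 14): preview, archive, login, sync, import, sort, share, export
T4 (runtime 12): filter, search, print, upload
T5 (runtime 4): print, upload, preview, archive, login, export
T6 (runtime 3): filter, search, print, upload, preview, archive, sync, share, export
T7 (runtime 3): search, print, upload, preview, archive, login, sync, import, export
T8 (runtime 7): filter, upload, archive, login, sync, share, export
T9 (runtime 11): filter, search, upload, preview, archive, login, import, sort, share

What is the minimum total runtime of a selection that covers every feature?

T2, T7 cover every feature at runtime 9 + 3 = 12.
Any cover uses at least 2 test cases; among all covering selections none totals below 12.
Greedy by coverage-per-runtime would pick T6, T7, T2 for 15 — worse than the optimum 12.

12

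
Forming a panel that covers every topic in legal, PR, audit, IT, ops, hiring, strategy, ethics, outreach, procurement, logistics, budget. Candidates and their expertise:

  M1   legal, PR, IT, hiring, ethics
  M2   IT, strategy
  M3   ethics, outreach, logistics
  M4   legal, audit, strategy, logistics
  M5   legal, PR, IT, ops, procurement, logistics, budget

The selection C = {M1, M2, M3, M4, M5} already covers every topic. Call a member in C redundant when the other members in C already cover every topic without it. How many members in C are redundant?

1

Drop M1: hiring uncovered — not redundant.
Drop M2: the rest still cover every topic — redundant.
Drop M3: outreach uncovered — not redundant.
Drop M4: audit uncovered — not redundant.
Drop M5: ops, procurement, budget uncovered — not redundant.
1 redundant: M2.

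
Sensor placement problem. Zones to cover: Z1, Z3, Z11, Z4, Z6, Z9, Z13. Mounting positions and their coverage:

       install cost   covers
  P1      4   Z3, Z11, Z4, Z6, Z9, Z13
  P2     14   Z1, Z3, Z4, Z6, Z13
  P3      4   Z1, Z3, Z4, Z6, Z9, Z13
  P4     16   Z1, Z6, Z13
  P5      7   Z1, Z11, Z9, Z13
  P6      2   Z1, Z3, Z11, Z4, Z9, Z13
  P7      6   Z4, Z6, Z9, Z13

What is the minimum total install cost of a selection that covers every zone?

6

P1, P6 cover every zone at install cost 4 + 2 = 6.
Any cover uses at least 2 sensor positions; among all covering selections none totals below 6.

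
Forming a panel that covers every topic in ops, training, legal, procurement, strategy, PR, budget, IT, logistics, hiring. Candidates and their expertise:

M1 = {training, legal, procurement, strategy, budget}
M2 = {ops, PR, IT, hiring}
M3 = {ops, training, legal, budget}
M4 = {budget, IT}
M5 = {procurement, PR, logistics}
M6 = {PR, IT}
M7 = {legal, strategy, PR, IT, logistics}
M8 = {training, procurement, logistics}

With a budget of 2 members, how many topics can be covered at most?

Choosing M1, M2 covers {ops, training, legal, procurement, strategy, PR, budget, IT, hiring} — 9 topics.
No choice of 2 members does better; here logistics is left uncovered.

9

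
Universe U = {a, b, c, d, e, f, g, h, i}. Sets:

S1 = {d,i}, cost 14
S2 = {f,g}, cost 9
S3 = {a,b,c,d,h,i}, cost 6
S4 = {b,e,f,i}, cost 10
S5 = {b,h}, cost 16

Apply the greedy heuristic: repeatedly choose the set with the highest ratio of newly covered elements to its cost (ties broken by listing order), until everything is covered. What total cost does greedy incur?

Pick 1: S3 adds 6 new (a, b, c, d, h, i) at cost 6 (ratio 6/6).
Pick 2: S2 adds 2 new (f, g) at cost 9 (ratio 2/9).
Pick 3: S4 adds 1 new (e) at cost 10 (ratio 1/10).
Greedy total cost: 6 + 9 + 10 = 25.

25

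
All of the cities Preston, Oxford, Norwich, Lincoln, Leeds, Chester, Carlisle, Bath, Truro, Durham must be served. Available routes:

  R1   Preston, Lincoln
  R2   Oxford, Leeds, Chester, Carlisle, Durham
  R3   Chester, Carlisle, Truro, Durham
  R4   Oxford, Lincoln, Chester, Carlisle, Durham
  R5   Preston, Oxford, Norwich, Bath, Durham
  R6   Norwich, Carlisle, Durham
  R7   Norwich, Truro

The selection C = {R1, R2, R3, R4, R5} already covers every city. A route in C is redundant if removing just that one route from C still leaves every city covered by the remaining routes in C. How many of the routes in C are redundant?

Drop R1: the rest still cover every city — redundant.
Drop R2: Leeds uncovered — not redundant.
Drop R3: Truro uncovered — not redundant.
Drop R4: the rest still cover every city — redundant.
Drop R5: Norwich, Bath uncovered — not redundant.
2 redundant: R1, R4.

2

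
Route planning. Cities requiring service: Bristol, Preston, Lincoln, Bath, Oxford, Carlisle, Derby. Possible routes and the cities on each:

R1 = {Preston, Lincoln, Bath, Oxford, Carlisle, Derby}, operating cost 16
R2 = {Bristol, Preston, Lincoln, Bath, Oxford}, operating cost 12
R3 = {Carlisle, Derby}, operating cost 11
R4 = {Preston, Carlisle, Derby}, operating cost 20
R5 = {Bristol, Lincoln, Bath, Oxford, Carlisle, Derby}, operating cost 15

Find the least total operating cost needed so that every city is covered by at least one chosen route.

R2, R3 cover every city at operating cost 12 + 11 = 23.
Any cover uses at least 2 routes; among all covering selections none totals below 23.

23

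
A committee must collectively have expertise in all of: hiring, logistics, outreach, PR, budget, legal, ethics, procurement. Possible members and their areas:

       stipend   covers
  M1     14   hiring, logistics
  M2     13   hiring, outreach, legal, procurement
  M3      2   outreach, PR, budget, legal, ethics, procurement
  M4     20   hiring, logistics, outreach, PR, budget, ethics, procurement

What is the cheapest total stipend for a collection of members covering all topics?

16

M1, M3 cover every topic at stipend 14 + 2 = 16.
Any cover uses at least 2 members; among all covering selections none totals below 16.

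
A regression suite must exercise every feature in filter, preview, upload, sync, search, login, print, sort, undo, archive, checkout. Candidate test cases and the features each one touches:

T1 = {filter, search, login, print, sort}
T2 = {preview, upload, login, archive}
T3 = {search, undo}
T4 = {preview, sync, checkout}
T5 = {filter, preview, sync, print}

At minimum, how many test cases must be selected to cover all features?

4

T1, T2, T3, T4 together cover {filter, preview, upload, sync, search, login, print, sort, undo, archive, checkout} — every feature.
No 3 of the 5 test cases cover everything (all 10 triples fall short), so 4 is minimum.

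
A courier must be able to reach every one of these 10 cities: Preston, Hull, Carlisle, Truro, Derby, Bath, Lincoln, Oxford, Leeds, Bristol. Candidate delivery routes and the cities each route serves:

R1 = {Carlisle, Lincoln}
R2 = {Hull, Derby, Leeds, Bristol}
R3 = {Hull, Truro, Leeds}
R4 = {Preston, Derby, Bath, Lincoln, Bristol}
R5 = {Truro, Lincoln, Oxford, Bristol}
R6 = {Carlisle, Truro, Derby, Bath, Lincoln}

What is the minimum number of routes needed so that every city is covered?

R1, R2, R4, R5 together cover {Preston, Hull, Carlisle, Truro, Derby, Bath, Lincoln, Oxford, Leeds, Bristol} — every city.
No 3 of the 6 routes cover everything (all 20 triples fall short), so 4 is minimum.

4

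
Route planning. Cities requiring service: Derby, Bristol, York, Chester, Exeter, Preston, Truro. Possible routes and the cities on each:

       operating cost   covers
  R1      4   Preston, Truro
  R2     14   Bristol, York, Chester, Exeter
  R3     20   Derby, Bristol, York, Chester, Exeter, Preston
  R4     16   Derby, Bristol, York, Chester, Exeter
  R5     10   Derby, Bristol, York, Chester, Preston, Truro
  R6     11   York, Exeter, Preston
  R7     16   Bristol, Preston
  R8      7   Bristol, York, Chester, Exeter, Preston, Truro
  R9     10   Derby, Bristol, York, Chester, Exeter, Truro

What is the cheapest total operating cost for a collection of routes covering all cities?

R1, R9 cover every city at operating cost 4 + 10 = 14.
Any cover uses at least 2 routes; among all covering selections none totals below 14.

14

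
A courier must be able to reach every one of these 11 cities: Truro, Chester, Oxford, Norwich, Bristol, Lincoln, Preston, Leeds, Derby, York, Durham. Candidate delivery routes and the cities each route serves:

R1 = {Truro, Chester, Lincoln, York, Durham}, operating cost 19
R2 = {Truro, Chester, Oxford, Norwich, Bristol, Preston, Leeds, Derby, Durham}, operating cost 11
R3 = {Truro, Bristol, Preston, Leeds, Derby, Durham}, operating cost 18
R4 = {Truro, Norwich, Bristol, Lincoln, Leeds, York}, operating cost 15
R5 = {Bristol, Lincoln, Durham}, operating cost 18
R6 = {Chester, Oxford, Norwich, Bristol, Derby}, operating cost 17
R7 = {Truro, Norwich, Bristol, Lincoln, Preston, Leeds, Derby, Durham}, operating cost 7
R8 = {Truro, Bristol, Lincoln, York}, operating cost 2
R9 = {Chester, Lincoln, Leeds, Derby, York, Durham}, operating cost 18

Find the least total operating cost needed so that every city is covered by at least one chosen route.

R2, R8 cover every city at operating cost 11 + 2 = 13.
Any cover uses at least 2 routes; among all covering selections none totals below 13.

13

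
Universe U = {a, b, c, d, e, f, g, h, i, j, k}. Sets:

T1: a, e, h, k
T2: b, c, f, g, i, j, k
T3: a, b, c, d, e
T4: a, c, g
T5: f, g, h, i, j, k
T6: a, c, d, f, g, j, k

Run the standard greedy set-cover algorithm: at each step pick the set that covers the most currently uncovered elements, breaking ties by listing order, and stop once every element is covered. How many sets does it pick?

Pick 1: T2 covers 7 new elements (b, c, f, g, i, j, k).
Pick 2: T1 covers 3 new elements (a, e, h).
Pick 3: T3 covers 1 new elements (d).
Greedy uses 3 sets. (The true minimum is 2.)

3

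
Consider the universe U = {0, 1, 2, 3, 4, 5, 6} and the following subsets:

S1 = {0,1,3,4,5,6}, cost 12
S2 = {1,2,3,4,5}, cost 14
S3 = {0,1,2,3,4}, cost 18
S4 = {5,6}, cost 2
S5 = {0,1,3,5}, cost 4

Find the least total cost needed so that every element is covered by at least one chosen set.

20

S3, S4 cover every element at cost 18 + 2 = 20.
Any cover uses at least 2 sets; among all covering selections none totals below 20.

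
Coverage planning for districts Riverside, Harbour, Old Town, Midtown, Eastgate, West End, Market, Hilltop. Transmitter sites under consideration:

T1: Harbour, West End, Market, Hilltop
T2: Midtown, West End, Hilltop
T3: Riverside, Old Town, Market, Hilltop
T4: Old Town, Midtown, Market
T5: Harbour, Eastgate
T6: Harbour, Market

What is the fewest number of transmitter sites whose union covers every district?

T2, T3, T5 together cover {Riverside, Harbour, Old Town, Midtown, Eastgate, West End, Market, Hilltop} — every district.
No 2 of the 6 transmitter sites cover everything (all 15 pairs fall short), so 3 is minimum.
Greedy (largest uncovered first) would take T1, T3, T2, T5 — 4 transmitter sites — but 3 suffice.

3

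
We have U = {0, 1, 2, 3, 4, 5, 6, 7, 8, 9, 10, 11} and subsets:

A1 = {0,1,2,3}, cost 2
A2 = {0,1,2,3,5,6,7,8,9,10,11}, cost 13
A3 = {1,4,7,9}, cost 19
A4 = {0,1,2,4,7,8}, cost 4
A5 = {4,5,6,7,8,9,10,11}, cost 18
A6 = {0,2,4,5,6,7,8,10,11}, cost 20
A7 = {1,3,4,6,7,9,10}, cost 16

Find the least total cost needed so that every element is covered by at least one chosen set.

A2, A4 cover every element at cost 13 + 4 = 17.
Any cover uses at least 2 sets; among all covering selections none totals below 17.

17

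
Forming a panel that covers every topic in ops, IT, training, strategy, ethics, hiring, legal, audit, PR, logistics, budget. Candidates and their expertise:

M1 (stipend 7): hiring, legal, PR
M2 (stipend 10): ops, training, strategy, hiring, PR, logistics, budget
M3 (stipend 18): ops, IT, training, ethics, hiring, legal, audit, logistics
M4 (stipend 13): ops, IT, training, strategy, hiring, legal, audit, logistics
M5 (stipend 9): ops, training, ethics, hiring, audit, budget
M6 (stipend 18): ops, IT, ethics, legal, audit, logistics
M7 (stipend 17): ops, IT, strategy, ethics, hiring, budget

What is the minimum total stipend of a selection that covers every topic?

M2, M3 cover every topic at stipend 10 + 18 = 28.
Any cover uses at least 2 members; among all covering selections none totals below 28.

28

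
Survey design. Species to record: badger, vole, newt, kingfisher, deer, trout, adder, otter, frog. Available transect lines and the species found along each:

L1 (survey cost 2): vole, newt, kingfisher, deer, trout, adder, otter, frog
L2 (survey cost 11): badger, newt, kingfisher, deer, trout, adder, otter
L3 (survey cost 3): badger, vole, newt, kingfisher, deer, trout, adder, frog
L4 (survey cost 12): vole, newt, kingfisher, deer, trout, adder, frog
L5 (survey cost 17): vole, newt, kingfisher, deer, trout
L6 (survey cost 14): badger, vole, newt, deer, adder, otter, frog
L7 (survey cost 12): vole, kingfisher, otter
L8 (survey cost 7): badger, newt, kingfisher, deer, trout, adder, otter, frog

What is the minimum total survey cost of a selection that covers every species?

L1, L3 cover every species at survey cost 2 + 3 = 5.
Any cover uses at least 2 transects; among all covering selections none totals below 5.

5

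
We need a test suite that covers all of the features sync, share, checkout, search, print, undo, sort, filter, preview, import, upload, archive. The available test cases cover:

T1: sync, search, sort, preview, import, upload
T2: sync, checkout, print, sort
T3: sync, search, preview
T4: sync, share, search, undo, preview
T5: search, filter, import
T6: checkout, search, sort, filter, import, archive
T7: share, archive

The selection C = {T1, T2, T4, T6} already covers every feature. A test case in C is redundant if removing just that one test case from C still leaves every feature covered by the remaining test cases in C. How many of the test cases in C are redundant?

Drop T1: upload uncovered — not redundant.
Drop T2: print uncovered — not redundant.
Drop T4: share, undo uncovered — not redundant.
Drop T6: filter, archive uncovered — not redundant.
None of the test cases in C is redundant.

0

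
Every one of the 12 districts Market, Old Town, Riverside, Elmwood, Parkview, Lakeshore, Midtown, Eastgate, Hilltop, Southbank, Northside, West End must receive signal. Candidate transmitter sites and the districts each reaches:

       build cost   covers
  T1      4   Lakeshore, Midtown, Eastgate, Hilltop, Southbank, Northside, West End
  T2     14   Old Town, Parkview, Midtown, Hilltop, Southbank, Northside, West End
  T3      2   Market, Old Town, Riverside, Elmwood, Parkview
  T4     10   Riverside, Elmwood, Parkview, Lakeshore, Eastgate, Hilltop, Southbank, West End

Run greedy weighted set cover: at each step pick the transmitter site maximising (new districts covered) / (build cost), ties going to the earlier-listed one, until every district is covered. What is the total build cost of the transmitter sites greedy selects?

6

Pick 1: T3 adds 5 new (Market, Old Town, Riverside, Elmwood, Parkview) at build cost 2 (ratio 5/2).
Pick 2: T1 adds 7 new (Lakeshore, Midtown, Eastgate, Hilltop, Southbank, Northside, West End) at build cost 4 (ratio 7/4).
Greedy total build cost: 2 + 4 = 6.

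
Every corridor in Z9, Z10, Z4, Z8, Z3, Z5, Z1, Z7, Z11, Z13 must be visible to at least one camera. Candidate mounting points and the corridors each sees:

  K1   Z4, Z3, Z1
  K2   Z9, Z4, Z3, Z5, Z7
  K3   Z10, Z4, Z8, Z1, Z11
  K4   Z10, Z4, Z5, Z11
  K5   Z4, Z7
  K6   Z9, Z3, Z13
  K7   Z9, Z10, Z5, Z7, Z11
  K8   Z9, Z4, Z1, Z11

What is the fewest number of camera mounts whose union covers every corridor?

3

K2, K3, K6 together cover {Z9, Z10, Z4, Z8, Z3, Z5, Z1, Z7, Z11, Z13} — every corridor.
No 2 of the 8 camera mounts cover everything (all 28 pairs fall short), so 3 is minimum.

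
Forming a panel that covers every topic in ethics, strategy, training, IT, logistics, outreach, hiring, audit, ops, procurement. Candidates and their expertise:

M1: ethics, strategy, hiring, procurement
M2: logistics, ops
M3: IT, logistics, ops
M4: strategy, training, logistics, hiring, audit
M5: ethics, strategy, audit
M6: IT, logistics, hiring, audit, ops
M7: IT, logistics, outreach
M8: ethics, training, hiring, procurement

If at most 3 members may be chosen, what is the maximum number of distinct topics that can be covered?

9

Choosing M1, M3, M4 covers {ethics, strategy, training, IT, logistics, hiring, audit, ops, procurement} — 9 topics.
No choice of 3 members does better; here outreach is left uncovered.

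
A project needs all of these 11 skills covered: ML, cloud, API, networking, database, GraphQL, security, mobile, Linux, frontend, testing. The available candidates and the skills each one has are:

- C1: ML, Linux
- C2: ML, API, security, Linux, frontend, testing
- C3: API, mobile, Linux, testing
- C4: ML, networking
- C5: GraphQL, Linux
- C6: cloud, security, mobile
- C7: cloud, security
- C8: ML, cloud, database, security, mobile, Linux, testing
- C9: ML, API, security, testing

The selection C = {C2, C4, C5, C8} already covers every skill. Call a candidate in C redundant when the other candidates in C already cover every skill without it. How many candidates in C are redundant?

Drop C2: API, frontend uncovered — not redundant.
Drop C4: networking uncovered — not redundant.
Drop C5: GraphQL uncovered — not redundant.
Drop C8: cloud, database, mobile uncovered — not redundant.
None of the candidates in C is redundant.

0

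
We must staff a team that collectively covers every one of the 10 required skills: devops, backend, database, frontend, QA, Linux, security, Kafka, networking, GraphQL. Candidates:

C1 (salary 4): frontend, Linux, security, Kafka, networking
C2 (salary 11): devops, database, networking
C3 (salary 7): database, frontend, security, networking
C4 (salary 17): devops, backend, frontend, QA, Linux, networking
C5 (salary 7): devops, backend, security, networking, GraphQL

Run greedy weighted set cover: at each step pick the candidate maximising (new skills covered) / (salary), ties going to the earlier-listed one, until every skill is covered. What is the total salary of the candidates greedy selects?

Pick 1: C1 adds 5 new (frontend, Linux, security, Kafka, networking) at salary 4 (ratio 5/4).
Pick 2: C5 adds 3 new (devops, backend, GraphQL) at salary 7 (ratio 3/7).
Pick 3: C3 adds 1 new (database) at salary 7 (ratio 1/7).
Pick 4: C4 adds 1 new (QA) at salary 17 (ratio 1/17).
Greedy total salary: 4 + 7 + 7 + 17 = 35.

35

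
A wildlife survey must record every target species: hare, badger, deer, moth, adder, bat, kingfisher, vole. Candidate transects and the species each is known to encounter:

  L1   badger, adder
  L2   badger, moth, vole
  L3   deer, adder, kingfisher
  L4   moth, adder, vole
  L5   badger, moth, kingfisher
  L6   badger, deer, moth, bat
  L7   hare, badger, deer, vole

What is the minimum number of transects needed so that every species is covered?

3

L3, L6, L7 together cover {hare, badger, deer, moth, adder, bat, kingfisher, vole} — every species.
No 2 of the 7 transects cover everything (all 21 pairs fall short), so 3 is minimum.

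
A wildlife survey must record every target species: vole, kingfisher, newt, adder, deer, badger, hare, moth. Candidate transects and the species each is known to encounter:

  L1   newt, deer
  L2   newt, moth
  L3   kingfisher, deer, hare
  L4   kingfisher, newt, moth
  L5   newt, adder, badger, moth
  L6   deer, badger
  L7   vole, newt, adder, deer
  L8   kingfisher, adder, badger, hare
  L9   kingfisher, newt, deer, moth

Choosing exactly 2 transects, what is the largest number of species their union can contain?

Choosing L3, L5 covers {kingfisher, newt, adder, deer, badger, hare, moth} — 7 species.
No choice of 2 transects does better; here vole is left uncovered.

7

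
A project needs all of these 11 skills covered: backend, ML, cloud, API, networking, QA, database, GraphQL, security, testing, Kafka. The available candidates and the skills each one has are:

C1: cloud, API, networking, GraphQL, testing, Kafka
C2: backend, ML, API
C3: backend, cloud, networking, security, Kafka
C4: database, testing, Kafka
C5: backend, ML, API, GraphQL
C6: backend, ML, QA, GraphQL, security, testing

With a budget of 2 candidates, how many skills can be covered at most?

Choosing C1, C6 covers {backend, ML, cloud, API, networking, QA, GraphQL, security, testing, Kafka} — 10 skills.
No choice of 2 candidates does better; here database is left uncovered.

10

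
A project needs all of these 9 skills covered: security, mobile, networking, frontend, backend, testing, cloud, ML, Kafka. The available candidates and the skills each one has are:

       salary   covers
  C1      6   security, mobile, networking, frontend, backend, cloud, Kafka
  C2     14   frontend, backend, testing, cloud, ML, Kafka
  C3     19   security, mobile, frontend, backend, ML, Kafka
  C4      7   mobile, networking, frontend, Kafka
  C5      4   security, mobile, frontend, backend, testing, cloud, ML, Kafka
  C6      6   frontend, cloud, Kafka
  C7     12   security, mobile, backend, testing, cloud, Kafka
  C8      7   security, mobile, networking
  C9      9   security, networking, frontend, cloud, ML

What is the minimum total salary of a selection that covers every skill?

10

C1, C5 cover every skill at salary 6 + 4 = 10.
Any cover uses at least 2 candidates; among all covering selections none totals below 10.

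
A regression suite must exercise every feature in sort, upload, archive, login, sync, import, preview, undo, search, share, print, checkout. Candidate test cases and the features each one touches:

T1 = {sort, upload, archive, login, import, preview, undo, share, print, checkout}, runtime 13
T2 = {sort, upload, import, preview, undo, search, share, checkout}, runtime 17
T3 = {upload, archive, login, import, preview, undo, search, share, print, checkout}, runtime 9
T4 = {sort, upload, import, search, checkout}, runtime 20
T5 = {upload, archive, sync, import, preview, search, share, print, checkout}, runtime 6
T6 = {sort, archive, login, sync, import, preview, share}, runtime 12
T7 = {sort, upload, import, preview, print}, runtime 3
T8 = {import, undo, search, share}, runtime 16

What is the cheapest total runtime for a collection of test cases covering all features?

T3, T5, T7 cover every feature at runtime 9 + 6 + 3 = 18.
Any cover uses at least 2 test cases; among all covering selections none totals below 18.

18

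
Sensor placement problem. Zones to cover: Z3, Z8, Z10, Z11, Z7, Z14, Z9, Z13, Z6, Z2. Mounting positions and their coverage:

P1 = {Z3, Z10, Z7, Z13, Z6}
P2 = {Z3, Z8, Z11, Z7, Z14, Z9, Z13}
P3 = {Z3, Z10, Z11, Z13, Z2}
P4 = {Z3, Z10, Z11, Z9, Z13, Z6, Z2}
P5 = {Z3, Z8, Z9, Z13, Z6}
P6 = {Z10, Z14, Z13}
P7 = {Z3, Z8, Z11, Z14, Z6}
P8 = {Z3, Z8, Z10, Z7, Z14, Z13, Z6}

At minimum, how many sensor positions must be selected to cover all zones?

2

P2, P4 together cover {Z3, Z8, Z10, Z11, Z7, Z14, Z9, Z13, Z6, Z2} — every zone.
No single sensor position contains all 10 zones, so 2 is optimal.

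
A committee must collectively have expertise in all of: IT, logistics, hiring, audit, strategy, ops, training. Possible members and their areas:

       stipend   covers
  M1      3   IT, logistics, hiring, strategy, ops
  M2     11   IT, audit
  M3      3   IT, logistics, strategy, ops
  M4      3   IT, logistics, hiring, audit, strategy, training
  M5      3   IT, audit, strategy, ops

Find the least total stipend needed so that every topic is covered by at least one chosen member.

M1, M4 cover every topic at stipend 3 + 3 = 6.
Any cover uses at least 2 members; among all covering selections none totals below 6.

6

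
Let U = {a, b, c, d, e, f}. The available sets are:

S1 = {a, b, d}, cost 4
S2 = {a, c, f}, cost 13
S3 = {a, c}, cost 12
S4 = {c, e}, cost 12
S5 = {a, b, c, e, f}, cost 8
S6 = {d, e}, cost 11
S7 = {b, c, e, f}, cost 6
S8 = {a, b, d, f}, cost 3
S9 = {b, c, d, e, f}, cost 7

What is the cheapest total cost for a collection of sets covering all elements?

S7, S8 cover every element at cost 6 + 3 = 9.
Any cover uses at least 2 sets; among all covering selections none totals below 9.

9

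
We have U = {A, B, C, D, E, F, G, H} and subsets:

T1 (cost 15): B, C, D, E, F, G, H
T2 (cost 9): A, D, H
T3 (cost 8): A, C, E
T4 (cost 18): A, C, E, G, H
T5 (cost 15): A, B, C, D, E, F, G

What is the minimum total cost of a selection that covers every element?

T1, T3 cover every element at cost 15 + 8 = 23.
Any cover uses at least 2 sets; among all covering selections none totals below 23.

23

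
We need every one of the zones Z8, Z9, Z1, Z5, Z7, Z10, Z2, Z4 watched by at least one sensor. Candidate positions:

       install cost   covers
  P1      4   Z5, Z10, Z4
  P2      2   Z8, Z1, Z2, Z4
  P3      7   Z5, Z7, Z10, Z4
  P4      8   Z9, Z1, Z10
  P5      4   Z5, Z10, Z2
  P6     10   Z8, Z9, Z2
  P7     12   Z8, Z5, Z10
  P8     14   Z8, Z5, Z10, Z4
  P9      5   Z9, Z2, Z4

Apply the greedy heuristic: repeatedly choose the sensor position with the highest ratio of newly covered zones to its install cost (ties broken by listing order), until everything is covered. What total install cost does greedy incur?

18

Pick 1: P2 adds 4 new (Z8, Z1, Z2, Z4) at install cost 2 (ratio 4/2).
Pick 2: P1 adds 2 new (Z5, Z10) at install cost 4 (ratio 2/4).
Pick 3: P9 adds 1 new (Z9) at install cost 5 (ratio 1/5).
Pick 4: P3 adds 1 new (Z7) at install cost 7 (ratio 1/7).
Greedy total install cost: 2 + 4 + 5 + 7 = 18. (The true optimum is 14, so greedy overshoots here.)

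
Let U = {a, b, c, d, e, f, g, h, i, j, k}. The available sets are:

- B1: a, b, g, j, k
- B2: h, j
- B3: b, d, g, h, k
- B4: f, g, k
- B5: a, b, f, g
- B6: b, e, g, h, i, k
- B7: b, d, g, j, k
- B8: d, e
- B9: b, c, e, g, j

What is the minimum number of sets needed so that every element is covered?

4

B3, B5, B6, B9 together cover {a, b, c, d, e, f, g, h, i, j, k} — every element.
No 3 of the 9 sets cover everything (all 84 triples fall short), so 4 is minimum.
Greedy (largest uncovered first) would take B6, B1, B3, B4, B9 — 5 sets — but 4 suffice.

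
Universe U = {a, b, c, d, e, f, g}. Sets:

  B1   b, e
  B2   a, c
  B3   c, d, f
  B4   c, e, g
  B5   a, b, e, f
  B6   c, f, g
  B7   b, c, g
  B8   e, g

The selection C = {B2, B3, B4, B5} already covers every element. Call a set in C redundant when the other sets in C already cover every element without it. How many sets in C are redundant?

Drop B2: the rest still cover every element — redundant.
Drop B3: d uncovered — not redundant.
Drop B4: g uncovered — not redundant.
Drop B5: b uncovered — not redundant.
1 redundant: B2.

1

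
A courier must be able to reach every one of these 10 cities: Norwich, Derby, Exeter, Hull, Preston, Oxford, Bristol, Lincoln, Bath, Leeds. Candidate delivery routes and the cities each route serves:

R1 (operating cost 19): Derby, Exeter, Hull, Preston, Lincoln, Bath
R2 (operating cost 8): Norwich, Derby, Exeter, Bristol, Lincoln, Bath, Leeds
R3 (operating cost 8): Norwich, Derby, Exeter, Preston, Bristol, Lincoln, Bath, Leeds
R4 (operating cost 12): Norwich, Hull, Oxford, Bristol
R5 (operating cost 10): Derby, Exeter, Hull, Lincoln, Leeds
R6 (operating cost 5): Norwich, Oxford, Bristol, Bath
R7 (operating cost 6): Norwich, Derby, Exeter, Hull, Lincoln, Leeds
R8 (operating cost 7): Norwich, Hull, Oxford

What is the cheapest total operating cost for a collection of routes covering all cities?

R3, R8 cover every city at operating cost 8 + 7 = 15.
Any cover uses at least 2 routes; among all covering selections none totals below 15.

15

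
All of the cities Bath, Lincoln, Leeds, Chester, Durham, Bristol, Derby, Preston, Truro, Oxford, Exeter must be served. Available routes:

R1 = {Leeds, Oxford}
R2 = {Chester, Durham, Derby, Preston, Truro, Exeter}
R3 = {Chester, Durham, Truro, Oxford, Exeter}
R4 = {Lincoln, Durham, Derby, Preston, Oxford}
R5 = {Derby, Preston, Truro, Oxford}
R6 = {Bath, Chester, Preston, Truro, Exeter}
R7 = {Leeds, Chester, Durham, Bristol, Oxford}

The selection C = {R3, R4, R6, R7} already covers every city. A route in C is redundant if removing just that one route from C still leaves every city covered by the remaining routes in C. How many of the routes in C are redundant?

Drop R3: the rest still cover every city — redundant.
Drop R4: Lincoln, Derby uncovered — not redundant.
Drop R6: Bath uncovered — not redundant.
Drop R7: Leeds, Bristol uncovered — not redundant.
1 redundant: R3.

1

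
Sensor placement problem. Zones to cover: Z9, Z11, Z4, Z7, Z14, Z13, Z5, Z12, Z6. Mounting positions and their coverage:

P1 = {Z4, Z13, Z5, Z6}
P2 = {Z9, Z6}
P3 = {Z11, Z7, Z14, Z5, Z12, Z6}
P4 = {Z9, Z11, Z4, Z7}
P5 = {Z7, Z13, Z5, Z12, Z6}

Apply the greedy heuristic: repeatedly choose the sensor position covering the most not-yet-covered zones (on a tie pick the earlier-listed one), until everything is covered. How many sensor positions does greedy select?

3

Pick 1: P3 covers 6 new zones (Z11, Z7, Z14, Z5, Z12, Z6).
Pick 2: P1 covers 2 new zones (Z4, Z13).
Pick 3: P2 covers 1 new zones (Z9).
Greedy uses 3 sensor positions.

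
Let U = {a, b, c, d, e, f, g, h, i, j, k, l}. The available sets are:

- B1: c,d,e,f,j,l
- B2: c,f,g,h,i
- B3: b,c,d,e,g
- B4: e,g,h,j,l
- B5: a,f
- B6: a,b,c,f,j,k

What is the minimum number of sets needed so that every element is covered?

3

B1, B2, B6 together cover {a, b, c, d, e, f, g, h, i, j, k, l} — every element.
No 2 of the 6 sets cover everything (all 15 pairs fall short), so 3 is minimum.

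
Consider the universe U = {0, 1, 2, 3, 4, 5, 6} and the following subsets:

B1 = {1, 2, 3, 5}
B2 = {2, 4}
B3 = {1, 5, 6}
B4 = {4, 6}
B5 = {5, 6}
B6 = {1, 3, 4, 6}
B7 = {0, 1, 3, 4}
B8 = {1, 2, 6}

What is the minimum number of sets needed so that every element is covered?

B1, B3, B7 together cover {0, 1, 2, 3, 4, 5, 6} — every element.
No 2 of the 8 sets cover everything (all 28 pairs fall short), so 3 is minimum.

3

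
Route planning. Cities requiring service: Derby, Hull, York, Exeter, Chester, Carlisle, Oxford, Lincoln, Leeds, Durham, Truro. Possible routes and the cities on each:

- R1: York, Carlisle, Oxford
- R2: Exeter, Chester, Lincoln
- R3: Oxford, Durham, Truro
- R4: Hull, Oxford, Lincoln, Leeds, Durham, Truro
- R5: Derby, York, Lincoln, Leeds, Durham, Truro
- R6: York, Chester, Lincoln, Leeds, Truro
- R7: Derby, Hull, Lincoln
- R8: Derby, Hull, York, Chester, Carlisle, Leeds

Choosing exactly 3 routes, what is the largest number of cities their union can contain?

Choosing R2, R3, R8 covers {Derby, Hull, York, Exeter, Chester, Carlisle, Oxford, Lincoln, Leeds, Durham, Truro} — 11 cities.
That is all 11 cities.

11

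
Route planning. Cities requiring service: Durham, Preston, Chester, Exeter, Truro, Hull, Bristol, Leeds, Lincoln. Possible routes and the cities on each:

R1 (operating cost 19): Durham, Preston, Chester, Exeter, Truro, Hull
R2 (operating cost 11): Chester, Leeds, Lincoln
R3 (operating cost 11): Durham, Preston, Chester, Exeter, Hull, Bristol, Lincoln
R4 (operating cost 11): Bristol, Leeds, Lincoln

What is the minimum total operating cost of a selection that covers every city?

30

R1, R4 cover every city at operating cost 19 + 11 = 30.
Any cover uses at least 2 routes; among all covering selections none totals below 30.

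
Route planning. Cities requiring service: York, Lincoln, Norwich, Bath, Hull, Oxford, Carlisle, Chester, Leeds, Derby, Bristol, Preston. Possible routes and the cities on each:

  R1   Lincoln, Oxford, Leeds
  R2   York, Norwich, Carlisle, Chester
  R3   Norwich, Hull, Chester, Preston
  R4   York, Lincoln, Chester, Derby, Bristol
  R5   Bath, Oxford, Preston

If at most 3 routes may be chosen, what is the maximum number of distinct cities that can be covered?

Choosing R1, R3, R4 covers {York, Lincoln, Norwich, Hull, Oxford, Chester, Leeds, Derby, Bristol, Preston} — 10 cities.
No choice of 3 routes does better; here Bath, Carlisle are left uncovered.

10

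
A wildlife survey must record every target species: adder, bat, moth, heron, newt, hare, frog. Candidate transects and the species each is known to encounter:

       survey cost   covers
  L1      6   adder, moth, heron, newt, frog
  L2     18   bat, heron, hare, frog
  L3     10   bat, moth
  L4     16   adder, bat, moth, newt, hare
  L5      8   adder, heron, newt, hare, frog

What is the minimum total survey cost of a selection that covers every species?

L3, L5 cover every species at survey cost 10 + 8 = 18.
Any cover uses at least 2 transects; among all covering selections none totals below 18.
Greedy by coverage-per-survey cost would pick L1, L4 for 22 — worse than the optimum 18.

18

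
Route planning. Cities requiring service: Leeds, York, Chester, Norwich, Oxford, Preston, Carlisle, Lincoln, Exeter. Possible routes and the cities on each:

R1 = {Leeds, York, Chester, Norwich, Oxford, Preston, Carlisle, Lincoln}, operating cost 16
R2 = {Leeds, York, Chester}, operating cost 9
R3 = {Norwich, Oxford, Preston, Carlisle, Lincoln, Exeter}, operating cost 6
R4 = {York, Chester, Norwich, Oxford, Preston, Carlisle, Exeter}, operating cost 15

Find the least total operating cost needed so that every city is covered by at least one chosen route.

15

R2, R3 cover every city at operating cost 9 + 6 = 15.
Any cover uses at least 2 routes; among all covering selections none totals below 15.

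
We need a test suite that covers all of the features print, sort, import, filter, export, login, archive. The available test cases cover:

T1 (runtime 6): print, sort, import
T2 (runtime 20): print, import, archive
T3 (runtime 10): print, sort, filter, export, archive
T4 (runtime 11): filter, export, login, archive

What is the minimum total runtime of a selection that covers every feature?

T1, T4 cover every feature at runtime 6 + 11 = 17.
Any cover uses at least 2 test cases; among all covering selections none totals below 17.

17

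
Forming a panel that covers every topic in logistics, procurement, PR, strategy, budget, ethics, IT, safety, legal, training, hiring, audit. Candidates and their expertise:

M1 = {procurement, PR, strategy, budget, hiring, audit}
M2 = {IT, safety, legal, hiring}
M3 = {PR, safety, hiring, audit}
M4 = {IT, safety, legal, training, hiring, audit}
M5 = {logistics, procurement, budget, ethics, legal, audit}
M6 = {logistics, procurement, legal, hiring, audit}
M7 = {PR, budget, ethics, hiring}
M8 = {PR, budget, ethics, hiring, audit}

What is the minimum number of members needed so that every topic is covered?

3

M1, M4, M5 together cover {logistics, procurement, PR, strategy, budget, ethics, IT, safety, legal, training, hiring, audit} — every topic.
No 2 of the 8 members cover everything (all 28 pairs fall short), so 3 is minimum.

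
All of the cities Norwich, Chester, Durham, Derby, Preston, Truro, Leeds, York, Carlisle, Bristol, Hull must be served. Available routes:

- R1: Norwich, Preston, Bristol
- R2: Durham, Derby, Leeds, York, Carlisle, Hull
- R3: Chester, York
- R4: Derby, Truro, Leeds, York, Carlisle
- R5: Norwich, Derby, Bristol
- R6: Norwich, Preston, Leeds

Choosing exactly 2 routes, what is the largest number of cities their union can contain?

9

Choosing R1, R2 covers {Norwich, Durham, Derby, Preston, Leeds, York, Carlisle, Bristol, Hull} — 9 cities.
No choice of 2 routes does better; here Chester, Truro are left uncovered.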